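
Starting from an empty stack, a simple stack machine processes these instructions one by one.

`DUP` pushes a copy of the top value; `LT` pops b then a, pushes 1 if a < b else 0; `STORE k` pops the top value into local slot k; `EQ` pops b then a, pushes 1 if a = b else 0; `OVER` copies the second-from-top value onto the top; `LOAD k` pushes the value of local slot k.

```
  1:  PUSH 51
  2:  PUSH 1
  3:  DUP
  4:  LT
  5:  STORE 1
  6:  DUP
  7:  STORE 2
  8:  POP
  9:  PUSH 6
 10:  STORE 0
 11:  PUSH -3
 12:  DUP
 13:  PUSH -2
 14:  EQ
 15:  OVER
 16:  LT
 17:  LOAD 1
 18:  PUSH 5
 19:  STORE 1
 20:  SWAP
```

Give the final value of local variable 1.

PUSH 51 : [51]
PUSH 1  : [51, 1]
DUP     : [51, 1, 1]
LT      : [51, 0]
STORE 1 : [51]
DUP     : [51, 51]
STORE 2 : [51]
POP     : []
PUSH 6  : [6]
STORE 0 : []
PUSH -3 : [-3]
DUP     : [-3, -3]
PUSH -2 : [-3, -3, -2]
EQ      : [-3, 0]
OVER    : [-3, 0, -3]
LT      : [-3, 0]
LOAD 1  : [-3, 0, 0]
PUSH 5  : [-3, 0, 0, 5]
STORE 1 : [-3, 0, 0]
SWAP    : [-3, 0, 0]

5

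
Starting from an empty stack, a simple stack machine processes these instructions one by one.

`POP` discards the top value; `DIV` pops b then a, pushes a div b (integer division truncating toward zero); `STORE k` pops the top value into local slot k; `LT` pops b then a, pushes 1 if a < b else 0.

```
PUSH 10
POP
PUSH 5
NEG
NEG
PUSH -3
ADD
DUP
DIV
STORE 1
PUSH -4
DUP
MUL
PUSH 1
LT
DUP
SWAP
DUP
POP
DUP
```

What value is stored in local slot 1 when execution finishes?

1

PUSH 10  10
POP      (empty)
PUSH 5   5
NEG      -5
NEG      5
PUSH -3  5 -3
ADD      2
DUP      2 2
DIV      1
STORE 1  (empty)
PUSH -4  -4
DUP      -4 -4
MUL      16
PUSH 1   16 1
LT       0
DUP      0 0
SWAP     0 0
DUP      0 0 0
POP      0 0
DUP      0 0 0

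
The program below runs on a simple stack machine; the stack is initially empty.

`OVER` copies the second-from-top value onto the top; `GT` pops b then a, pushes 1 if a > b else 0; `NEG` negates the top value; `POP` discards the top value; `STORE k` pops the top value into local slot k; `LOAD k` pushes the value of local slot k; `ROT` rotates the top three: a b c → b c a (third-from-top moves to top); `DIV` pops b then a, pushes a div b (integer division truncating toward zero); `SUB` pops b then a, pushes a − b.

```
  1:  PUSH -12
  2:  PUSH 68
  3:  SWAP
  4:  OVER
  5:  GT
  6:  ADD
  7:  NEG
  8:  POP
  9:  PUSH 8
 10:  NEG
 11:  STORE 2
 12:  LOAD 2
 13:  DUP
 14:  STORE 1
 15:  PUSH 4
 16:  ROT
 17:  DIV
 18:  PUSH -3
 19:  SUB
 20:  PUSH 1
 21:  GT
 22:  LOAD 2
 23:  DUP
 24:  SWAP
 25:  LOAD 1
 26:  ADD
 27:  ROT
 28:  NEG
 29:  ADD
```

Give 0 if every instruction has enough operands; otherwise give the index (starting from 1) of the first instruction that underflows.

PUSH -12 : -12
PUSH 68  : -12 68
SWAP     : 68 -12
OVER     : 68 -12 68
GT       : 68 0
ADD      : 68
NEG      : -68
POP      : (empty)
PUSH 8   : 8
NEG      : -8
STORE 2  : (empty)
LOAD 2   : -8
DUP      : -8 -8
STORE 1  : -8
PUSH 4   : -8 4
ROT  — needs 3 operands, stack has 2 → underflow

16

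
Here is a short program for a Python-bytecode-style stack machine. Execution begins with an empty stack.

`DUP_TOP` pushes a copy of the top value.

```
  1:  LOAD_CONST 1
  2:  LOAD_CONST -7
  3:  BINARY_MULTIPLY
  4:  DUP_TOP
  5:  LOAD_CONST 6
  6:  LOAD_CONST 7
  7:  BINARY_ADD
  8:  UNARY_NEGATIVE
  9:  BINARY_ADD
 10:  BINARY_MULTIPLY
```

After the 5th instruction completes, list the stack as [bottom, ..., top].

[-7, -7, 6]

LOAD_CONST 1    -> 1
LOAD_CONST -7   -> 1 -7
BINARY_MULTIPLY -> -7
DUP_TOP         -> -7 -7
LOAD_CONST 6    -> -7 -7 6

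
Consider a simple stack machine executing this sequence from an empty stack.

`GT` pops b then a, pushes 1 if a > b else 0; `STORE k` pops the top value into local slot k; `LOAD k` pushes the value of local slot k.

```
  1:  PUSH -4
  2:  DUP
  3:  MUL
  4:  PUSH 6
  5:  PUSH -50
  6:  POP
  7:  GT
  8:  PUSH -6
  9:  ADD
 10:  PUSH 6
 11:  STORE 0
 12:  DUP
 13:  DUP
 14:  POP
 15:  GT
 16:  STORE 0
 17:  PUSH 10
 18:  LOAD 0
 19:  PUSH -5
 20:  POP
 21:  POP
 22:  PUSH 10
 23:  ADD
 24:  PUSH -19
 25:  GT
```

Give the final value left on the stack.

PUSH -4  → [-4]
DUP      → [-4, -4]
MUL      → [16]
PUSH 6   → [16, 6]
PUSH -50 → [16, 6, -50]
POP      → [16, 6]
GT       → [1]
PUSH -6  → [1, -6]
ADD      → [-5]
PUSH 6   → [-5, 6]
STORE 0  → [-5]
DUP      → [-5, -5]
DUP      → [-5, -5, -5]
POP      → [-5, -5]
GT       → [0]
STORE 0  → []
PUSH 10  → [10]
LOAD 0   → [10, 0]
PUSH -5  → [10, 0, -5]
POP      → [10, 0]
POP      → [10]
PUSH 10  → [10, 10]
ADD      → [20]
PUSH -19 → [20, -19]
GT       → [1]

1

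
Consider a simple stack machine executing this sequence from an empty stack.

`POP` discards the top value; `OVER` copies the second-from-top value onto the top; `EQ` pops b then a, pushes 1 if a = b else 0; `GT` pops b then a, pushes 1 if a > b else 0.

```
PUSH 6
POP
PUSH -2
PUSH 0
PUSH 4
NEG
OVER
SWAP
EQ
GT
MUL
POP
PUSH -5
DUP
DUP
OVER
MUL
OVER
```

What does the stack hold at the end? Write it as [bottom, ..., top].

PUSH 6  -> [6]
POP     -> []
PUSH -2 -> [-2]
PUSH 0  -> [-2, 0]
PUSH 4  -> [-2, 0, 4]
NEG     -> [-2, 0, -4]
OVER    -> [-2, 0, -4, 0]
SWAP    -> [-2, 0, 0, -4]
EQ      -> [-2, 0, 0]
GT      -> [-2, 0]
MUL     -> [0]
POP     -> []
PUSH -5 -> [-5]
DUP     -> [-5, -5]
DUP     -> [-5, -5, -5]
OVER    -> [-5, -5, -5, -5]
MUL     -> [-5, -5, 25]
OVER    -> [-5, -5, 25, -5]

[-5, -5, 25, -5]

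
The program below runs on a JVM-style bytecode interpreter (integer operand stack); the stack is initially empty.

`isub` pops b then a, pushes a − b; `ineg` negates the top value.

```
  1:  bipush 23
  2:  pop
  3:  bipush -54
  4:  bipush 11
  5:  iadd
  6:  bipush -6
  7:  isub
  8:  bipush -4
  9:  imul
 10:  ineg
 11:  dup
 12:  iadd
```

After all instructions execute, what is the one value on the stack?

-296

bipush 23  → [23]
pop        → []
bipush -54 → [-54]
bipush 11  → [-54, 11]
iadd       → [-43]
bipush -6  → [-43, -6]
isub       → [-37]
bipush -4  → [-37, -4]
imul       → [148]
ineg       → [-148]
dup        → [-148, -148]
iadd       → [-296]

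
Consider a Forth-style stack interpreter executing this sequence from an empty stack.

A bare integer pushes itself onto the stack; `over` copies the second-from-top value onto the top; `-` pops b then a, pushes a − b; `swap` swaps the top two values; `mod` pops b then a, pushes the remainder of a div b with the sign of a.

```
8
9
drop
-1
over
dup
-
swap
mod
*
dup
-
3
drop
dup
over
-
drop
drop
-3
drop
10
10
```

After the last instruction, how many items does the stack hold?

2

8    -> [8]
9    -> [8, 9]
drop -> [8]
-1   -> [8, -1]
over -> [8, -1, 8]
dup  -> [8, -1, 8, 8]
-    -> [8, -1, 0]
swap -> [8, 0, -1]
mod  -> [8, 0]
*    -> [0]
dup  -> [0, 0]
-    -> [0]
3    -> [0, 3]
drop -> [0]
dup  -> [0, 0]
over -> [0, 0, 0]
-    -> [0, 0]
drop -> [0]
drop -> []
-3   -> [-3]
drop -> []
10   -> [10]
10   -> [10, 10]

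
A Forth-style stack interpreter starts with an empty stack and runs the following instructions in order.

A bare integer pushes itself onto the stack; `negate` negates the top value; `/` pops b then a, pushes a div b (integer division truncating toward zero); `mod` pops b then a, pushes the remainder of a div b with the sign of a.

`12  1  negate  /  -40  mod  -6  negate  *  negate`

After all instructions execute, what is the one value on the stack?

72

12      [12]
1       [12, 1]
negate  [12, -1]
/       [-12]
-40     [-12, -40]
mod     [-12]
-6      [-12, -6]
negate  [-12, 6]
*       [-72]
negate  [72]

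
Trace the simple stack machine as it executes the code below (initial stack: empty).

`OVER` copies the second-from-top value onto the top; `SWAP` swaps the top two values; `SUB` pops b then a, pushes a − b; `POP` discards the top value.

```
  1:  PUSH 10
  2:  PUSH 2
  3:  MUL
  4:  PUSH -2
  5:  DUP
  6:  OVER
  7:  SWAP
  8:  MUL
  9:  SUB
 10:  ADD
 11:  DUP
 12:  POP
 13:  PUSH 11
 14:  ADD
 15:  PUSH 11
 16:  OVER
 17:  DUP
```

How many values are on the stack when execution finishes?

4

PUSH 10  [10]
PUSH 2   [10, 2]
MUL      [20]
PUSH -2  [20, -2]
DUP      [20, -2, -2]
OVER     [20, -2, -2, -2]
SWAP     [20, -2, -2, -2]
MUL      [20, -2, 4]
SUB      [20, -6]
ADD      [14]
DUP      [14, 14]
POP      [14]
PUSH 11  [14, 11]
ADD      [25]
PUSH 11  [25, 11]
OVER     [25, 11, 25]
DUP      [25, 11, 25, 25]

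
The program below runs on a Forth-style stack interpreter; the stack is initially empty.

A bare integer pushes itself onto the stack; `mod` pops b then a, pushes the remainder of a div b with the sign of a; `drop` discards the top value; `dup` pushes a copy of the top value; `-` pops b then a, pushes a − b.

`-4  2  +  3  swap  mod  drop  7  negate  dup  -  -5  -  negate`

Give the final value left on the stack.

-4     → [-4]
2      → [-4, 2]
+      → [-2]
3      → [-2, 3]
swap   → [3, -2]
mod    → [1]
drop   → []
7      → [7]
negate → [-7]
dup    → [-7, -7]
-      → [0]
-5     → [0, -5]
-      → [5]
negate → [-5]

-5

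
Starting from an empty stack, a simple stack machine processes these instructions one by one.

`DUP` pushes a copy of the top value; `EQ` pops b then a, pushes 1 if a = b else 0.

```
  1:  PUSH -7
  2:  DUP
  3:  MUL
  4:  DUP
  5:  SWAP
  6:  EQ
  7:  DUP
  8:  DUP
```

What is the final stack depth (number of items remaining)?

PUSH -7 : -7
DUP     : -7 -7
MUL     : 49
DUP     : 49 49
SWAP    : 49 49
EQ      : 1
DUP     : 1 1
DUP     : 1 1 1

3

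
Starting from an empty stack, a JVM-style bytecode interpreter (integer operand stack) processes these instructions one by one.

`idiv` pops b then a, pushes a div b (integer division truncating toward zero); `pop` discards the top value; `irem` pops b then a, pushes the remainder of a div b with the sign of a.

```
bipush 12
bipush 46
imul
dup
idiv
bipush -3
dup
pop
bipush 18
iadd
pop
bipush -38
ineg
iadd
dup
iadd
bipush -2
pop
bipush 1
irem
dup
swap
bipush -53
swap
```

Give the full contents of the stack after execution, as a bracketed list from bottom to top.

[0, -53, 0]

bipush 12  → [12]
bipush 46  → [12, 46]
imul       → [552]
dup        → [552, 552]
idiv       → [1]
bipush -3  → [1, -3]
dup        → [1, -3, -3]
pop        → [1, -3]
bipush 18  → [1, -3, 18]
iadd       → [1, 15]
pop        → [1]
bipush -38 → [1, -38]
ineg       → [1, 38]
iadd       → [39]
dup        → [39, 39]
iadd       → [78]
bipush -2  → [78, -2]
pop        → [78]
bipush 1   → [78, 1]
irem       → [0]
dup        → [0, 0]
swap       → [0, 0]
bipush -53 → [0, 0, -53]
swap       → [0, -53, 0]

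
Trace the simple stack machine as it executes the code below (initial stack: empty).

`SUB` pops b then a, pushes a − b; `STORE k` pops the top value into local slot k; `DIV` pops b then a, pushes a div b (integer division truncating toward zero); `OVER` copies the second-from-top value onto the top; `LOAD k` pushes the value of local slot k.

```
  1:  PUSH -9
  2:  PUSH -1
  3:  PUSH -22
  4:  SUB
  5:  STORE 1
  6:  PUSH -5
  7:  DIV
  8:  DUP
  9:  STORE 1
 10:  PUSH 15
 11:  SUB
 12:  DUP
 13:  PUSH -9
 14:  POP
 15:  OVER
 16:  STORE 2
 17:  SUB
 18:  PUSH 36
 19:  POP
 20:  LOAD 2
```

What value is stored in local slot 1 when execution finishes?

1

PUSH -9  -> -9
PUSH -1  -> -9 -1
PUSH -22 -> -9 -1 -22
SUB      -> -9 21
STORE 1  -> -9
PUSH -5  -> -9 -5
DIV      -> 1
DUP      -> 1 1
STORE 1  -> 1
PUSH 15  -> 1 15
SUB      -> -14
DUP      -> -14 -14
PUSH -9  -> -14 -14 -9
POP      -> -14 -14
OVER     -> -14 -14 -14
STORE 2  -> -14 -14
SUB      -> 0
PUSH 36  -> 0 36
POP      -> 0
LOAD 2   -> 0 -14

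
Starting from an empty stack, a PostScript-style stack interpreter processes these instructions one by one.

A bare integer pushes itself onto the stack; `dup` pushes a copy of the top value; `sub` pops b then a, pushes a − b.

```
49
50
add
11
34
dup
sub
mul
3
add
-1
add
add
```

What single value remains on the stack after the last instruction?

49  -> 49
50  -> 49 50
add -> 99
11  -> 99 11
34  -> 99 11 34
dup -> 99 11 34 34
sub -> 99 11 0
mul -> 99 0
3   -> 99 0 3
add -> 99 3
-1  -> 99 3 -1
add -> 99 2
add -> 101

101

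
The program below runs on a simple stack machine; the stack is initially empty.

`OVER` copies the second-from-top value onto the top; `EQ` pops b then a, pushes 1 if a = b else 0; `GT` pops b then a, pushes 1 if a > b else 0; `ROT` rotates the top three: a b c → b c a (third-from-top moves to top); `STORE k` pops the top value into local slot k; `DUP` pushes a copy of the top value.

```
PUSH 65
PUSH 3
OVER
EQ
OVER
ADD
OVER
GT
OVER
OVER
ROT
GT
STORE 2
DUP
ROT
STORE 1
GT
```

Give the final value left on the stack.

0

PUSH 65  65
PUSH 3   65 3
OVER     65 3 65
EQ       65 0
OVER     65 0 65
ADD      65 65
OVER     65 65 65
GT       65 0
OVER     65 0 65
OVER     65 0 65 0
ROT      65 65 0 0
GT       65 65 0
STORE 2  65 65
DUP      65 65 65
ROT      65 65 65
STORE 1  65 65
GT       0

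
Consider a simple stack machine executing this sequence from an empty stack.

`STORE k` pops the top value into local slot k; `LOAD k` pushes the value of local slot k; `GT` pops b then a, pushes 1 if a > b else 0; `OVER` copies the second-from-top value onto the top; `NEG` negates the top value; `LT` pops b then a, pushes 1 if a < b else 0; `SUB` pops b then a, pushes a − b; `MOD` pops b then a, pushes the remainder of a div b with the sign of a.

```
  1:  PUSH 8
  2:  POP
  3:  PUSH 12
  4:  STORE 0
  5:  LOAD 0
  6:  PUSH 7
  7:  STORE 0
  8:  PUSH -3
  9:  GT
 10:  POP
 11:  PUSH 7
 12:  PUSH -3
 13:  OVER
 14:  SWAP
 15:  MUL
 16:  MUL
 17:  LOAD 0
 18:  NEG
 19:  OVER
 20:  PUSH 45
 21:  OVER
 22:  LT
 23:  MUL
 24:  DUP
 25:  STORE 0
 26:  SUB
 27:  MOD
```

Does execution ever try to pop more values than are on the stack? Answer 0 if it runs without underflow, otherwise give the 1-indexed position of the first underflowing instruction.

PUSH 8  -> [8]
POP     -> []
PUSH 12 -> [12]
STORE 0 -> []
LOAD 0  -> [12]
PUSH 7  -> [12, 7]
STORE 0 -> [12]
PUSH -3 -> [12, -3]
GT      -> [1]
POP     -> []
PUSH 7  -> [7]
PUSH -3 -> [7, -3]
OVER    -> [7, -3, 7]
SWAP    -> [7, 7, -3]
MUL     -> [7, -21]
MUL     -> [-147]
LOAD 0  -> [-147, 7]
NEG     -> [-147, -7]
OVER    -> [-147, -7, -147]
PUSH 45 -> [-147, -7, -147, 45]
OVER    -> [-147, -7, -147, 45, -147]
LT      -> [-147, -7, -147, 0]
MUL     -> [-147, -7, 0]
DUP     -> [-147, -7, 0, 0]
STORE 0 -> [-147, -7, 0]
SUB     -> [-147, -7]
MOD     -> [0]

0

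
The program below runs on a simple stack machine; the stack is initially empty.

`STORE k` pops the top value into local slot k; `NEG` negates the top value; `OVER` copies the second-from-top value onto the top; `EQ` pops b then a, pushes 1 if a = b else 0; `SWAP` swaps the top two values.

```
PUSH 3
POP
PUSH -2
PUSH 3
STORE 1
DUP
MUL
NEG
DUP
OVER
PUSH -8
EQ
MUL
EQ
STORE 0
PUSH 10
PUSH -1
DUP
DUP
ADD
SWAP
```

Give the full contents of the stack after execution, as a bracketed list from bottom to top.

PUSH 3  -> [3]
POP     -> []
PUSH -2 -> [-2]
PUSH 3  -> [-2, 3]
STORE 1 -> [-2]
DUP     -> [-2, -2]
MUL     -> [4]
NEG     -> [-4]
DUP     -> [-4, -4]
OVER    -> [-4, -4, -4]
PUSH -8 -> [-4, -4, -4, -8]
EQ      -> [-4, -4, 0]
MUL     -> [-4, 0]
EQ      -> [0]
STORE 0 -> []
PUSH 10 -> [10]
PUSH -1 -> [10, -1]
DUP     -> [10, -1, -1]
DUP     -> [10, -1, -1, -1]
ADD     -> [10, -1, -2]
SWAP    -> [10, -2, -1]

[10, -2, -1]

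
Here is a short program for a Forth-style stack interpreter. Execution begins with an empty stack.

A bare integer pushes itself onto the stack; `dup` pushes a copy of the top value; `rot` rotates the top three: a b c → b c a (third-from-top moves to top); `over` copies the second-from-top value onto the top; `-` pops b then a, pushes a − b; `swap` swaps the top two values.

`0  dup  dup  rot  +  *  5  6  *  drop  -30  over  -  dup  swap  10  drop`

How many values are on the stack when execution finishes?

0    -> 0
dup  -> 0 0
dup  -> 0 0 0
rot  -> 0 0 0
+    -> 0 0
*    -> 0
5    -> 0 5
6    -> 0 5 6
*    -> 0 30
drop -> 0
-30  -> 0 -30
over -> 0 -30 0
-    -> 0 -30
dup  -> 0 -30 -30
swap -> 0 -30 -30
10   -> 0 -30 -30 10
drop -> 0 -30 -30

3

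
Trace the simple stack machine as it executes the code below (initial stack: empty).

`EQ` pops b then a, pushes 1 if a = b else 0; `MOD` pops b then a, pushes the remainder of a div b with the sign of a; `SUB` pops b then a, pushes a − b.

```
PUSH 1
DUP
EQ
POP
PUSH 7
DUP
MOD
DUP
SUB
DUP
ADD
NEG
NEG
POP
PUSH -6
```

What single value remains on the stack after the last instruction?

PUSH 1   [1]
DUP      [1, 1]
EQ       [1]
POP      []
PUSH 7   [7]
DUP      [7, 7]
MOD      [0]
DUP      [0, 0]
SUB      [0]
DUP      [0, 0]
ADD      [0]
NEG      [0]
NEG      [0]
POP      []
PUSH -6  [-6]

-6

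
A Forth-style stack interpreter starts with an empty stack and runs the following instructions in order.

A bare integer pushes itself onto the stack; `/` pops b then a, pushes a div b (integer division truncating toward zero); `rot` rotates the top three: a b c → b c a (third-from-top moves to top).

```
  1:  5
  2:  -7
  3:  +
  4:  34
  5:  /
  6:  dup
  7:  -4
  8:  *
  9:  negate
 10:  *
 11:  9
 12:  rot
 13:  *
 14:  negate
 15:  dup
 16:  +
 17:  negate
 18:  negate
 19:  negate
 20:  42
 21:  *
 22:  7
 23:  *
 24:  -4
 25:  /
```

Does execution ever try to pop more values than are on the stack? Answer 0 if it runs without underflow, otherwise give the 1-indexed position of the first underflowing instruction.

12

5      -> [5]
-7     -> [5, -7]
+      -> [-2]
34     -> [-2, 34]
/      -> [0]
dup    -> [0, 0]
-4     -> [0, 0, -4]
*      -> [0, 0]
negate -> [0, 0]
*      -> [0]
9      -> [0, 9]
rot  — needs 3 operands, stack has 2 → underflow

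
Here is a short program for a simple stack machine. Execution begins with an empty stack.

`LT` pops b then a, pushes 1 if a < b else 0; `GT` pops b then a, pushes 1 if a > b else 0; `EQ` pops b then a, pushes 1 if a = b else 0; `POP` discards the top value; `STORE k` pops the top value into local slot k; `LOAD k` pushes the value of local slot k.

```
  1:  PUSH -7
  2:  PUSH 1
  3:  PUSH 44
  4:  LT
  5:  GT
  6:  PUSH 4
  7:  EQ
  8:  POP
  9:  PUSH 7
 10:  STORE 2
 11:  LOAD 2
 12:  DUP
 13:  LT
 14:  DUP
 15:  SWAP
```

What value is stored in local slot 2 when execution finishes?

7

PUSH -7 : [-7]
PUSH 1  : [-7, 1]
PUSH 44 : [-7, 1, 44]
LT      : [-7, 1]
GT      : [0]
PUSH 4  : [0, 4]
EQ      : [0]
POP     : []
PUSH 7  : [7]
STORE 2 : []
LOAD 2  : [7]
DUP     : [7, 7]
LT      : [0]
DUP     : [0, 0]
SWAP    : [0, 0]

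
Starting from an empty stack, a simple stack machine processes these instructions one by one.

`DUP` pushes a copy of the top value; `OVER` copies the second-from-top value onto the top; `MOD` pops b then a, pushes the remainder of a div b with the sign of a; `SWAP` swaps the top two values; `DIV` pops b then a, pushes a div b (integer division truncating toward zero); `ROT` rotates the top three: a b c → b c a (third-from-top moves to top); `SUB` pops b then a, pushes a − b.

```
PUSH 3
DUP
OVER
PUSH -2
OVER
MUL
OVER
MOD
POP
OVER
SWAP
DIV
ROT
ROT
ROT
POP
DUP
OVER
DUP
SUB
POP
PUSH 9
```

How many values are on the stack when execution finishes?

4

PUSH 3  : 3
DUP     : 3 3
OVER    : 3 3 3
PUSH -2 : 3 3 3 -2
OVER    : 3 3 3 -2 3
MUL     : 3 3 3 -6
OVER    : 3 3 3 -6 3
MOD     : 3 3 3 0
POP     : 3 3 3
OVER    : 3 3 3 3
SWAP    : 3 3 3 3
DIV     : 3 3 1
ROT     : 3 1 3
ROT     : 1 3 3
ROT     : 3 3 1
POP     : 3 3
DUP     : 3 3 3
OVER    : 3 3 3 3
DUP     : 3 3 3 3 3
SUB     : 3 3 3 0
POP     : 3 3 3
PUSH 9  : 3 3 3 9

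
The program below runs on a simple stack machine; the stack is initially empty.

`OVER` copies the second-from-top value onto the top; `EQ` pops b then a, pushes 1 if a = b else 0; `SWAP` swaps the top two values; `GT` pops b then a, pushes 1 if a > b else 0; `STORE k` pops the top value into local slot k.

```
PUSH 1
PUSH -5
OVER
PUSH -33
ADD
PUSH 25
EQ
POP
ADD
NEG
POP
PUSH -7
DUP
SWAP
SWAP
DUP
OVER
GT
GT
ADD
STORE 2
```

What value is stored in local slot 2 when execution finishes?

-7

PUSH 1   → 1
PUSH -5  → 1 -5
OVER     → 1 -5 1
PUSH -33 → 1 -5 1 -33
ADD      → 1 -5 -32
PUSH 25  → 1 -5 -32 25
EQ       → 1 -5 0
POP      → 1 -5
ADD      → -4
NEG      → 4
POP      → (empty)
PUSH -7  → -7
DUP      → -7 -7
SWAP     → -7 -7
SWAP     → -7 -7
DUP      → -7 -7 -7
OVER     → -7 -7 -7 -7
GT       → -7 -7 0
GT       → -7 0
ADD      → -7
STORE 2  → (empty)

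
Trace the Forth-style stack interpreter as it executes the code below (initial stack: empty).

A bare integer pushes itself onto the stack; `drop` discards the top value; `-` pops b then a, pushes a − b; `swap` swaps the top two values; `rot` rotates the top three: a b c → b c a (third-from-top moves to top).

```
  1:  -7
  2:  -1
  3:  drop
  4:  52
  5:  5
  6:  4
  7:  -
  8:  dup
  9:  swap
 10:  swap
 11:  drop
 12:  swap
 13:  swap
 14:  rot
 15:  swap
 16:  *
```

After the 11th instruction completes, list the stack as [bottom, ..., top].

[-7, 52, 1]

-7   : -7
-1   : -7 -1
drop : -7
52   : -7 52
5    : -7 52 5
4    : -7 52 5 4
-    : -7 52 1
dup  : -7 52 1 1
swap : -7 52 1 1
swap : -7 52 1 1
drop : -7 52 1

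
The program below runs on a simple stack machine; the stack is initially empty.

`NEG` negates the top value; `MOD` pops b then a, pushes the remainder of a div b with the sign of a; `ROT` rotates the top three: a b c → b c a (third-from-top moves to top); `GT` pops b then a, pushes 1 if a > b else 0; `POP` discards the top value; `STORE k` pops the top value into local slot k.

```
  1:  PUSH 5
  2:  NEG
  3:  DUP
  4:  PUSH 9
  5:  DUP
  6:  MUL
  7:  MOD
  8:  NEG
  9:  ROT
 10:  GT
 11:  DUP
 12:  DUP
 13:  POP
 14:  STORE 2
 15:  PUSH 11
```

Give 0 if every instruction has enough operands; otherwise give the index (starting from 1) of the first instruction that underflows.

9

PUSH 5 → [5]
NEG    → [-5]
DUP    → [-5, -5]
PUSH 9 → [-5, -5, 9]
DUP    → [-5, -5, 9, 9]
MUL    → [-5, -5, 81]
MOD    → [-5, -5]
NEG    → [-5, 5]
ROT  — needs 3 operands, stack has 2 → underflow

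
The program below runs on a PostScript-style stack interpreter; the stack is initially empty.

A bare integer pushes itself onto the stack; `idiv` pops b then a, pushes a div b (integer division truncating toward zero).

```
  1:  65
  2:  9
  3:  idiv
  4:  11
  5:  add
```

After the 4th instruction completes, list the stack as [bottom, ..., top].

65   -> 65
9    -> 65 9
idiv -> 7
11   -> 7 11

[7, 11]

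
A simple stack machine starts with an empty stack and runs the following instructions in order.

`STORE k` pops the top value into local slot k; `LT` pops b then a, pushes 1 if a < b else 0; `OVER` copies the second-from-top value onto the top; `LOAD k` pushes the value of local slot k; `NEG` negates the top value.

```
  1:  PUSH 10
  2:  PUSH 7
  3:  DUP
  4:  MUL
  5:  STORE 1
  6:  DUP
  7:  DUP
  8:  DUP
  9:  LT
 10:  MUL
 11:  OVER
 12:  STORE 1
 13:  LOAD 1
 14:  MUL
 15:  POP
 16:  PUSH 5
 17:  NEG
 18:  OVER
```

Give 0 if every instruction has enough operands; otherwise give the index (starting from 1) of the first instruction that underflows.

PUSH 10  [10]
PUSH 7   [10, 7]
DUP      [10, 7, 7]
MUL      [10, 49]
STORE 1  [10]
DUP      [10, 10]
DUP      [10, 10, 10]
DUP      [10, 10, 10, 10]
LT       [10, 10, 0]
MUL      [10, 0]
OVER     [10, 0, 10]
STORE 1  [10, 0]
LOAD 1   [10, 0, 10]
MUL      [10, 0]
POP      [10]
PUSH 5   [10, 5]
NEG      [10, -5]
OVER     [10, -5, 10]

0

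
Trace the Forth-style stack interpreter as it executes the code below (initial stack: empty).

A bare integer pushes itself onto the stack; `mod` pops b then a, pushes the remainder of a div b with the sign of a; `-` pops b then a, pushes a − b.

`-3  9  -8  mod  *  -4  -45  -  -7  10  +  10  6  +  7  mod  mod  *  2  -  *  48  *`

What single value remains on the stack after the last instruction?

-3  -> [-3]
9   -> [-3, 9]
-8  -> [-3, 9, -8]
mod -> [-3, 1]
*   -> [-3]
-4  -> [-3, -4]
-45 -> [-3, -4, -45]
-   -> [-3, 41]
-7  -> [-3, 41, -7]
10  -> [-3, 41, -7, 10]
+   -> [-3, 41, 3]
10  -> [-3, 41, 3, 10]
6   -> [-3, 41, 3, 10, 6]
+   -> [-3, 41, 3, 16]
7   -> [-3, 41, 3, 16, 7]
mod -> [-3, 41, 3, 2]
mod -> [-3, 41, 1]
*   -> [-3, 41]
2   -> [-3, 41, 2]
-   -> [-3, 39]
*   -> [-117]
48  -> [-117, 48]
*   -> [-5616]

-5616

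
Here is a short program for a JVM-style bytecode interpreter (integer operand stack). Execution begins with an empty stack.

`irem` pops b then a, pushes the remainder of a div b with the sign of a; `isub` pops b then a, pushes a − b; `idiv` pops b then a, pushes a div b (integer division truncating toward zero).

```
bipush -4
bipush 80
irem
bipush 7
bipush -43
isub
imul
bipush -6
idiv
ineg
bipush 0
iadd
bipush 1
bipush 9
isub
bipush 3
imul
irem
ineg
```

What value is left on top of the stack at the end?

9

bipush -4  → -4
bipush 80  → -4 80
irem       → -4
bipush 7   → -4 7
bipush -43 → -4 7 -43
isub       → -4 50
imul       → -200
bipush -6  → -200 -6
idiv       → 33
ineg       → -33
bipush 0   → -33 0
iadd       → -33
bipush 1   → -33 1
bipush 9   → -33 1 9
isub       → -33 -8
bipush 3   → -33 -8 3
imul       → -33 -24
irem       → -9
ineg       → 9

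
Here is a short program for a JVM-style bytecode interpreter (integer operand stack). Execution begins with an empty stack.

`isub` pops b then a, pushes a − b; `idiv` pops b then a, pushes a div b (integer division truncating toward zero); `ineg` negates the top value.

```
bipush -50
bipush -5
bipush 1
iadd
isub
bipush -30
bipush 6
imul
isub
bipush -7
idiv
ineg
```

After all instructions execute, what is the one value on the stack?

bipush -50  [-50]
bipush -5   [-50, -5]
bipush 1    [-50, -5, 1]
iadd        [-50, -4]
isub        [-46]
bipush -30  [-46, -30]
bipush 6    [-46, -30, 6]
imul        [-46, -180]
isub        [134]
bipush -7   [134, -7]
idiv        [-19]
ineg        [19]

19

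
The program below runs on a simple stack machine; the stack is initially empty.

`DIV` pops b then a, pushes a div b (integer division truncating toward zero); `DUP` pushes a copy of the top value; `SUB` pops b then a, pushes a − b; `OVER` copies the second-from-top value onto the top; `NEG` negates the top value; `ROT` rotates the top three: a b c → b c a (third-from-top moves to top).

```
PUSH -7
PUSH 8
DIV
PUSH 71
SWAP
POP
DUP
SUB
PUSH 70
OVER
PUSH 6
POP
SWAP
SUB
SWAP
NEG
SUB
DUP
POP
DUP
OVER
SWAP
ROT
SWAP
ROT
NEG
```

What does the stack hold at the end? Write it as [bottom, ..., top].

[-70, -70, 70]

PUSH -7 → -7
PUSH 8  → -7 8
DIV     → 0
PUSH 71 → 0 71
SWAP    → 71 0
POP     → 71
DUP     → 71 71
SUB     → 0
PUSH 70 → 0 70
OVER    → 0 70 0
PUSH 6  → 0 70 0 6
POP     → 0 70 0
SWAP    → 0 0 70
SUB     → 0 -70
SWAP    → -70 0
NEG     → -70 0
SUB     → -70
DUP     → -70 -70
POP     → -70
DUP     → -70 -70
OVER    → -70 -70 -70
SWAP    → -70 -70 -70
ROT     → -70 -70 -70
SWAP    → -70 -70 -70
ROT     → -70 -70 -70
NEG     → -70 -70 70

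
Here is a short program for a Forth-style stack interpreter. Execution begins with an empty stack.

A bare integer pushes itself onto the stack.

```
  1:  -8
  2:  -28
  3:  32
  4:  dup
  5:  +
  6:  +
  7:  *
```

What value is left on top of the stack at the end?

-288

-8  → [-8]
-28 → [-8, -28]
32  → [-8, -28, 32]
dup → [-8, -28, 32, 32]
+   → [-8, -28, 64]
+   → [-8, 36]
*   → [-288]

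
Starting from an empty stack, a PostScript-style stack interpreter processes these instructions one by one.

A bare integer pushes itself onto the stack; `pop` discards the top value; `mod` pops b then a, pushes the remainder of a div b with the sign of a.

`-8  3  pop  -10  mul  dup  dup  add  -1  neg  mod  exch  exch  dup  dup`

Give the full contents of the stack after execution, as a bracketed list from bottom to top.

-8   -> [-8]
3    -> [-8, 3]
pop  -> [-8]
-10  -> [-8, -10]
mul  -> [80]
dup  -> [80, 80]
dup  -> [80, 80, 80]
add  -> [80, 160]
-1   -> [80, 160, -1]
neg  -> [80, 160, 1]
mod  -> [80, 0]
exch -> [0, 80]
exch -> [80, 0]
dup  -> [80, 0, 0]
dup  -> [80, 0, 0, 0]

[80, 0, 0, 0]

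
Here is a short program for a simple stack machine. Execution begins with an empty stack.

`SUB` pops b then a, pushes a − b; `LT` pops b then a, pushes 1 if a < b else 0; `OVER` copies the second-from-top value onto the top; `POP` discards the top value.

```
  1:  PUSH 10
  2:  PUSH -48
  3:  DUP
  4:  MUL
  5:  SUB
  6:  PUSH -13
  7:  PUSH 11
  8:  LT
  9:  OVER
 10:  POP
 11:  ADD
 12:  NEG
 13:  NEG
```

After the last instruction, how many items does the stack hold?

PUSH 10  → [10]
PUSH -48 → [10, -48]
DUP      → [10, -48, -48]
MUL      → [10, 2304]
SUB      → [-2294]
PUSH -13 → [-2294, -13]
PUSH 11  → [-2294, -13, 11]
LT       → [-2294, 1]
OVER     → [-2294, 1, -2294]
POP      → [-2294, 1]
ADD      → [-2293]
NEG      → [2293]
NEG      → [-2293]

1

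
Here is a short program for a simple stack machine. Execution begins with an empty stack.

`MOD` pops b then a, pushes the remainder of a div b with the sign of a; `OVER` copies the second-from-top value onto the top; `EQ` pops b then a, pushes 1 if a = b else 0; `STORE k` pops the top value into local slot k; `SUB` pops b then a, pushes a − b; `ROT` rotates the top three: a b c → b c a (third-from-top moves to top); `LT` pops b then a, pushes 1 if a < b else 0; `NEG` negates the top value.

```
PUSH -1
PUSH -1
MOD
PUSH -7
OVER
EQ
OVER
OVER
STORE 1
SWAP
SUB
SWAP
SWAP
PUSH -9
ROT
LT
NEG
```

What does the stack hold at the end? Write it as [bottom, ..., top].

PUSH -1  [-1]
PUSH -1  [-1, -1]
MOD      [0]
PUSH -7  [0, -7]
OVER     [0, -7, 0]
EQ       [0, 0]
OVER     [0, 0, 0]
OVER     [0, 0, 0, 0]
STORE 1  [0, 0, 0]
SWAP     [0, 0, 0]
SUB      [0, 0]
SWAP     [0, 0]
SWAP     [0, 0]
PUSH -9  [0, 0, -9]
ROT      [0, -9, 0]
LT       [0, 1]
NEG      [0, -1]

[0, -1]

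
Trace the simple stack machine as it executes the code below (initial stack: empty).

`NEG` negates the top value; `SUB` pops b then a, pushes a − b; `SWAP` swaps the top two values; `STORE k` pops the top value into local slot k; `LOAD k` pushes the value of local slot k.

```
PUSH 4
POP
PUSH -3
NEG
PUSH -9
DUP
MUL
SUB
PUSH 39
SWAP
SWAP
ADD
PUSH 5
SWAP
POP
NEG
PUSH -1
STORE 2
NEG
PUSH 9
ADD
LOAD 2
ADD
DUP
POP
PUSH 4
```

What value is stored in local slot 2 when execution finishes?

PUSH 4  : 4
POP     : (empty)
PUSH -3 : -3
NEG     : 3
PUSH -9 : 3 -9
DUP     : 3 -9 -9
MUL     : 3 81
SUB     : -78
PUSH 39 : -78 39
SWAP    : 39 -78
SWAP    : -78 39
ADD     : -39
PUSH 5  : -39 5
SWAP    : 5 -39
POP     : 5
NEG     : -5
PUSH -1 : -5 -1
STORE 2 : -5
NEG     : 5
PUSH 9  : 5 9
ADD     : 14
LOAD 2  : 14 -1
ADD     : 13
DUP     : 13 13
POP     : 13
PUSH 4  : 13 4

-1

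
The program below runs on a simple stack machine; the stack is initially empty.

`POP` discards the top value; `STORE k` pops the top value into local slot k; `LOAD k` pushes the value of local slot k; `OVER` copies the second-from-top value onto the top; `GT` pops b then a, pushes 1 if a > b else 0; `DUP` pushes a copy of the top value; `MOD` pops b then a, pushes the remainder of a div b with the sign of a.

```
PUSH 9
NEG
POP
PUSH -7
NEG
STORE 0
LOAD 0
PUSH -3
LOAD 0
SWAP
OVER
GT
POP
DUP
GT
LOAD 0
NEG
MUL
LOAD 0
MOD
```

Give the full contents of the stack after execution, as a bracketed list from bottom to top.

[7, 0]

PUSH 9  : 9
NEG     : -9
POP     : (empty)
PUSH -7 : -7
NEG     : 7
STORE 0 : (empty)
LOAD 0  : 7
PUSH -3 : 7 -3
LOAD 0  : 7 -3 7
SWAP    : 7 7 -3
OVER    : 7 7 -3 7
GT      : 7 7 0
POP     : 7 7
DUP     : 7 7 7
GT      : 7 0
LOAD 0  : 7 0 7
NEG     : 7 0 -7
MUL     : 7 0
LOAD 0  : 7 0 7
MOD     : 7 0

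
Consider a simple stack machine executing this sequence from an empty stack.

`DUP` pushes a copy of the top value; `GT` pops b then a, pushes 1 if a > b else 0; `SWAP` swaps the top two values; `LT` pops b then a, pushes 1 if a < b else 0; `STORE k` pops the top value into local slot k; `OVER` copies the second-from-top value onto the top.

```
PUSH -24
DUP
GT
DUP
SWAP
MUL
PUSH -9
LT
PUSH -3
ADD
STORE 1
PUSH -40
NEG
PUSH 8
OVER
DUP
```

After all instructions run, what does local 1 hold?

PUSH -24  [-24]
DUP       [-24, -24]
GT        [0]
DUP       [0, 0]
SWAP      [0, 0]
MUL       [0]
PUSH -9   [0, -9]
LT        [0]
PUSH -3   [0, -3]
ADD       [-3]
STORE 1   []
PUSH -40  [-40]
NEG       [40]
PUSH 8    [40, 8]
OVER      [40, 8, 40]
DUP       [40, 8, 40, 40]

-3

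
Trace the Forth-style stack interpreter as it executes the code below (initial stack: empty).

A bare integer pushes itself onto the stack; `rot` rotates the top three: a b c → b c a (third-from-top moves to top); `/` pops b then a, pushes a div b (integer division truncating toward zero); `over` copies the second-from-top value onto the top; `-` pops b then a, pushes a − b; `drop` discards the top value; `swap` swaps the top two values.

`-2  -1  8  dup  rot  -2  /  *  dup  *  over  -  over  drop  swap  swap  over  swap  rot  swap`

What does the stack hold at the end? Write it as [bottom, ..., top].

-2    -2
-1    -2 -1
8     -2 -1 8
dup   -2 -1 8 8
rot   -2 8 8 -1
-2    -2 8 8 -1 -2
/     -2 8 8 0
*     -2 8 0
dup   -2 8 0 0
*     -2 8 0
over  -2 8 0 8
-     -2 8 -8
over  -2 8 -8 8
drop  -2 8 -8
swap  -2 -8 8
swap  -2 8 -8
over  -2 8 -8 8
swap  -2 8 8 -8
rot   -2 8 -8 8
swap  -2 8 8 -8

[-2, 8, 8, -8]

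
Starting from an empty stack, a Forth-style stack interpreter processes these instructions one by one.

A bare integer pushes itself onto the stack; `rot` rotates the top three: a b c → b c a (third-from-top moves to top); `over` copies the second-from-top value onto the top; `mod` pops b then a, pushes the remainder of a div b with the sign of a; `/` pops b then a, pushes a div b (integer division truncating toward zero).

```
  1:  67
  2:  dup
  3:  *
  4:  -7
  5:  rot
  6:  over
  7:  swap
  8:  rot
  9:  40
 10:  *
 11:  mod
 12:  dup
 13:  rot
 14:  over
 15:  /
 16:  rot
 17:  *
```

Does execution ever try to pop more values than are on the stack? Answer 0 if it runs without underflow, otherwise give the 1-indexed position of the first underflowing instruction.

5

67  -> 67
dup -> 67 67
*   -> 4489
-7  -> 4489 -7
rot  — needs 3 operands, stack has 2 → underflow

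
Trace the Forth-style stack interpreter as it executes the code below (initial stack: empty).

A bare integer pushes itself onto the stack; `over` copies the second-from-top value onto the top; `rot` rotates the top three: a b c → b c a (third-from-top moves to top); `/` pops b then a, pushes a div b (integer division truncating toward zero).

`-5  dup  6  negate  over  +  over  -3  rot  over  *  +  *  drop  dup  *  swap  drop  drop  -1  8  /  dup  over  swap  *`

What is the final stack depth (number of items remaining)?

-5     -> -5
dup    -> -5 -5
6      -> -5 -5 6
negate -> -5 -5 -6
over   -> -5 -5 -6 -5
+      -> -5 -5 -11
over   -> -5 -5 -11 -5
-3     -> -5 -5 -11 -5 -3
rot    -> -5 -5 -5 -3 -11
over   -> -5 -5 -5 -3 -11 -3
*      -> -5 -5 -5 -3 33
+      -> -5 -5 -5 30
*      -> -5 -5 -150
drop   -> -5 -5
dup    -> -5 -5 -5
*      -> -5 25
swap   -> 25 -5
drop   -> 25
drop   -> (empty)
-1     -> -1
8      -> -1 8
/      -> 0
dup    -> 0 0
over   -> 0 0 0
swap   -> 0 0 0
*      -> 0 0

2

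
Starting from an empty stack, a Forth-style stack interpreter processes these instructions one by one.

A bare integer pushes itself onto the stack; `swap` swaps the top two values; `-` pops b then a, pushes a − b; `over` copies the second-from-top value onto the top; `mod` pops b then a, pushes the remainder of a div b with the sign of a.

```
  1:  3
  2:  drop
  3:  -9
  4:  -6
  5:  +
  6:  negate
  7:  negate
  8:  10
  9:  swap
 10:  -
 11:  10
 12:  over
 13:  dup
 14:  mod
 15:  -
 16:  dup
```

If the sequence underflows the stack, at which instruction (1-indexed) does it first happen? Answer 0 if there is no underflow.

3      -> [3]
drop   -> []
-9     -> [-9]
-6     -> [-9, -6]
+      -> [-15]
negate -> [15]
negate -> [-15]
10     -> [-15, 10]
swap   -> [10, -15]
-      -> [25]
10     -> [25, 10]
over   -> [25, 10, 25]
dup    -> [25, 10, 25, 25]
mod    -> [25, 10, 0]
-      -> [25, 10]
dup    -> [25, 10, 10]

0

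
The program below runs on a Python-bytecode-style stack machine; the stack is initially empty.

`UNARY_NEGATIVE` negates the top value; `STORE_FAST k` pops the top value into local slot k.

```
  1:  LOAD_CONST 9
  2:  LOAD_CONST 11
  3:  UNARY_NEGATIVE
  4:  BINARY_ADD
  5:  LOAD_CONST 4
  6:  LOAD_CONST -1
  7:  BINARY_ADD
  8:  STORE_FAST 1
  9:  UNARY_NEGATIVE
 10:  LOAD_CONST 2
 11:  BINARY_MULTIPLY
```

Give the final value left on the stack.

4

LOAD_CONST 9    -> [9]
LOAD_CONST 11   -> [9, 11]
UNARY_NEGATIVE  -> [9, -11]
BINARY_ADD      -> [-2]
LOAD_CONST 4    -> [-2, 4]
LOAD_CONST -1   -> [-2, 4, -1]
BINARY_ADD      -> [-2, 3]
STORE_FAST 1    -> [-2]
UNARY_NEGATIVE  -> [2]
LOAD_CONST 2    -> [2, 2]
BINARY_MULTIPLY -> [4]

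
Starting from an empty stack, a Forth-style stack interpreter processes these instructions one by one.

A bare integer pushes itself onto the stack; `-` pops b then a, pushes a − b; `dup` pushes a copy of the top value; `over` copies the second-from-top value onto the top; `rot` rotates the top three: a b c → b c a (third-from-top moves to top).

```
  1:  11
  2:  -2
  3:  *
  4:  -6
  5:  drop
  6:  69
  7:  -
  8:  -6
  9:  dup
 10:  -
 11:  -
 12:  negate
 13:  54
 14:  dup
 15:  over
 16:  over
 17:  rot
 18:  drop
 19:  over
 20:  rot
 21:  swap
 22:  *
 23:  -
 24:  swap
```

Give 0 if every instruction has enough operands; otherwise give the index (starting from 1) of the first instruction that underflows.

0

11      [11]
-2      [11, -2]
*       [-22]
-6      [-22, -6]
drop    [-22]
69      [-22, 69]
-       [-91]
-6      [-91, -6]
dup     [-91, -6, -6]
-       [-91, 0]
-       [-91]
negate  [91]
54      [91, 54]
dup     [91, 54, 54]
over    [91, 54, 54, 54]
over    [91, 54, 54, 54, 54]
rot     [91, 54, 54, 54, 54]
drop    [91, 54, 54, 54]
over    [91, 54, 54, 54, 54]
rot     [91, 54, 54, 54, 54]
swap    [91, 54, 54, 54, 54]
*       [91, 54, 54, 2916]
-       [91, 54, -2862]
swap    [91, -2862, 54]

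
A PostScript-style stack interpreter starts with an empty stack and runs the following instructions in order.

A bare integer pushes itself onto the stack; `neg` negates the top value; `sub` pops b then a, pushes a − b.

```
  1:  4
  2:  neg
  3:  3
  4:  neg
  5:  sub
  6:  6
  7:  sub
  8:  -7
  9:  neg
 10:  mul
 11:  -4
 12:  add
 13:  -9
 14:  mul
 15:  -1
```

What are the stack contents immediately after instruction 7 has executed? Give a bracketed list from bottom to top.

4   → 4
neg → -4
3   → -4 3
neg → -4 -3
sub → -1
6   → -1 6
sub → -7

[-7]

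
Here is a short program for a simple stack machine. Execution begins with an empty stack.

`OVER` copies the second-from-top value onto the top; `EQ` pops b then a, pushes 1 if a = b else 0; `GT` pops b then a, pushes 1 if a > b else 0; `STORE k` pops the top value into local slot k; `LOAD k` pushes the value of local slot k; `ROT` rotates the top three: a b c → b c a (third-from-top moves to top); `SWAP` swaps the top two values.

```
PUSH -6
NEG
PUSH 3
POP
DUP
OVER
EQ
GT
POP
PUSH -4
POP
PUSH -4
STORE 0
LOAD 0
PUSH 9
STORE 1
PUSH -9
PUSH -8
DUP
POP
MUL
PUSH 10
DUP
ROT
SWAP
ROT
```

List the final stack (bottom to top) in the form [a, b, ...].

PUSH -6  [-6]
NEG      [6]
PUSH 3   [6, 3]
POP      [6]
DUP      [6, 6]
OVER     [6, 6, 6]
EQ       [6, 1]
GT       [1]
POP      []
PUSH -4  [-4]
POP      []
PUSH -4  [-4]
STORE 0  []
LOAD 0   [-4]
PUSH 9   [-4, 9]
STORE 1  [-4]
PUSH -9  [-4, -9]
PUSH -8  [-4, -9, -8]
DUP      [-4, -9, -8, -8]
POP      [-4, -9, -8]
MUL      [-4, 72]
PUSH 10  [-4, 72, 10]
DUP      [-4, 72, 10, 10]
ROT      [-4, 10, 10, 72]
SWAP     [-4, 10, 72, 10]
ROT      [-4, 72, 10, 10]

[-4, 72, 10, 10]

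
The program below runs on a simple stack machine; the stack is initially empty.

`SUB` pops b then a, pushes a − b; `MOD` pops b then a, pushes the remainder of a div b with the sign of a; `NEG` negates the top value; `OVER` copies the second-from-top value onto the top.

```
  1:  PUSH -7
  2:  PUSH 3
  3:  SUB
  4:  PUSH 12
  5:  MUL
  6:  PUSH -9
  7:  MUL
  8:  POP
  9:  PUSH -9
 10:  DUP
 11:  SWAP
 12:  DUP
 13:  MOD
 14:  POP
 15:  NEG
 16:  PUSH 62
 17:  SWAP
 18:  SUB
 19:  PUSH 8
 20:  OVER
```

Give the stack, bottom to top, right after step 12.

PUSH -7 -> [-7]
PUSH 3  -> [-7, 3]
SUB     -> [-10]
PUSH 12 -> [-10, 12]
MUL     -> [-120]
PUSH -9 -> [-120, -9]
MUL     -> [1080]
POP     -> []
PUSH -9 -> [-9]
DUP     -> [-9, -9]
SWAP    -> [-9, -9]
DUP     -> [-9, -9, -9]

[-9, -9, -9]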